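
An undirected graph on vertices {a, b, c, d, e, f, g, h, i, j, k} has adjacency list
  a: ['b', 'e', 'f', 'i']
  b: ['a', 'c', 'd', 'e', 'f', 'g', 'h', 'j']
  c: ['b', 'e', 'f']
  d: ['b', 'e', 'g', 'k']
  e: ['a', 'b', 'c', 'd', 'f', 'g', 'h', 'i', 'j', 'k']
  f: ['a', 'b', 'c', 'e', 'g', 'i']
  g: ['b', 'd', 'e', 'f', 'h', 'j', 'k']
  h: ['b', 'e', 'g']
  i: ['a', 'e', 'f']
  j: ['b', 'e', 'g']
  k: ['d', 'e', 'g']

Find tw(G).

A width-3 tree decomposition is:
Bags: B1 = {b, e, g, h}  B2 = {b, d, e, g}  B3 = {d, e, g, k}  B4 = {b, e, f, g}  B5 = {b, c, e, f}  B6 = {a, b, e, f}  B7 = {a, e, f, i}  B8 = {b, e, g, j}
Tree: B1–B2, B2–B3, B1–B4, B4–B5, B5–B6, B6–B7, B1–B8
The largest bag has 4 vertices, giving width 3; this decomposition certifies tw(G) ≤ 3. Conversely, {d, e, g, k} is a clique of size 4, and the vertices of any clique must share a bag in every tree decomposition; so some bag has ≥ 4 vertices and tw(G) ≥ 3. Combining the bounds, tw(G) = 3.

3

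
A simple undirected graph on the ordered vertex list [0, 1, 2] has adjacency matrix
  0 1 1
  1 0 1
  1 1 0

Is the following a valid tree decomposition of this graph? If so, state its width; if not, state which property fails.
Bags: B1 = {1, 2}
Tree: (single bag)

No — vertex 0 appears in no bag.

A tree decomposition must satisfy three properties: every vertex lies in some bag; for every edge, both endpoints lie together in some bag; and for every vertex, the bags containing it form a connected subtree. Here vertex 0 appears in no bag, so the decomposition is invalid.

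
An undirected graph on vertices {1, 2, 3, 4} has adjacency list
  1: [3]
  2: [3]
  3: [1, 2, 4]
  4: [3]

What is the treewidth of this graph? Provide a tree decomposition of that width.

Treewidth 1.
One optimal decomposition is:
Bags: B1 = {2, 3}  B2 = {3, 4}  B3 = {1, 3}
Tree: B1–B2, B2–B3

Each bag holds 2 vertices, so the decomposition has width 1, which upper-bounds the treewidth. Since G has at least one edge (e.g. 3–2), it is not an edgeless graph, so tw(G) ≥ 1. Combining the bounds, tw(G) = 1.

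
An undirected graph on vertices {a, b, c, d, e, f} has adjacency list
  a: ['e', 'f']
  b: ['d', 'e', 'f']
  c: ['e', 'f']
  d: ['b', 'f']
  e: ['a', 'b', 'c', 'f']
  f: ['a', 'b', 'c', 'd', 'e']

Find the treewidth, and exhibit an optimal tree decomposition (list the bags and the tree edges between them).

Every bag has size at most 3, so the width is 3 − 1 = 2 and tw(G) ≤ 2. Conversely, {b, d, f} is a clique of size 3, and the vertices of any clique must share a bag in every tree decomposition; so some bag has ≥ 3 vertices and tw(G) ≥ 2. Therefore the treewidth is 2.

Treewidth 2.
One such decomposition:
Bags: B1 = {b, d, f}  B2 = {b, e, f}  B3 = {a, e, f}  B4 = {c, e, f}
Tree: B1–B2, B2–B3, B2–B4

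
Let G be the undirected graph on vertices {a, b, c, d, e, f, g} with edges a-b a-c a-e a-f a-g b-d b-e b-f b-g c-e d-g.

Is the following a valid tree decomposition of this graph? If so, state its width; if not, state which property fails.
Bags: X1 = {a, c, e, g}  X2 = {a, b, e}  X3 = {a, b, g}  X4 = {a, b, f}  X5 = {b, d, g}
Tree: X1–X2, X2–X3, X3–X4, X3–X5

No — bags containing vertex g are not connected in the tree.

A tree decomposition must satisfy three properties: every vertex lies in some bag; for every edge, both endpoints lie together in some bag; and for every vertex, the bags containing it form a connected subtree. Here bags containing vertex g are not connected in the tree, so the decomposition is invalid.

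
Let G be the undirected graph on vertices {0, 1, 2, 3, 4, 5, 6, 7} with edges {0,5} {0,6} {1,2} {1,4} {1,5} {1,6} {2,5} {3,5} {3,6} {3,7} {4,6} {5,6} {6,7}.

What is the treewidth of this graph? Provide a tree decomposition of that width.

Treewidth 2.
One such decomposition:
Bags: B1 = {1, 5, 6}  B2 = {0, 5, 6}  B3 = {3, 5, 6}  B4 = {3, 6, 7}  B5 = {1, 4, 6}  B6 = {1, 2, 5}
Tree: B1–B2, B1–B3, B3–B4, B1–B5, B1–B6

The largest bag has 3 vertices, giving width 2; this decomposition certifies tw(G) ≤ 2. Conversely, {1, 2, 5} is a clique of size 3, and the vertices of any clique must share a bag in every tree decomposition; so some bag has ≥ 3 vertices and tw(G) ≥ 2. Combining the bounds, tw(G) = 2.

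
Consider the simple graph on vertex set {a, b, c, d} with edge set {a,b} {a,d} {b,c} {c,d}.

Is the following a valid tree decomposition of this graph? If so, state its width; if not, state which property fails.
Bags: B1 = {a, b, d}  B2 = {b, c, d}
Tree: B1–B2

Checking the three conditions: (i) the bags cover all of {a, b, c, d}; (ii) for each edge, some bag contains both endpoints; (iii) the bags containing any fixed vertex form a subtree. All hold, so the decomposition is valid with width 3 − 1 = 2.

Yes; width 2.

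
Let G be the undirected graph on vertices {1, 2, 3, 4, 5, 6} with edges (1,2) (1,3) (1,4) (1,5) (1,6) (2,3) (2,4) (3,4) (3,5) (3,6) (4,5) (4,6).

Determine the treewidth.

A width-3 tree decomposition is:
Bags: B1 = {1, 2, 3, 4}  B2 = {1, 3, 4, 6}  B3 = {1, 3, 4, 5}
Tree: B1–B2, B1–B3
Each bag holds 4 vertices, so the decomposition has width 3, which upper-bounds the treewidth. For the lower bound, the 4 vertices {1, 2, 3, 4} are pairwise adjacent, and any tree decomposition puts a clique entirely inside one bag — forcing width ≥ 3. Therefore the treewidth is 3.

3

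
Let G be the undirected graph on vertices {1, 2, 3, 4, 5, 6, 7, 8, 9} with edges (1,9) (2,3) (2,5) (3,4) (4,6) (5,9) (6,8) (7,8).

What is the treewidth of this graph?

1

A width-1 tree decomposition is:
Bags: B1 = {7, 8}  B2 = {6, 8}  B3 = {4, 6}  B4 = {3, 4}  B5 = {2, 3}  B6 = {2, 5}  B7 = {5, 9}  B8 = {1, 9}
Tree: B1–B2, B2–B3, B3–B4, B4–B5, B5–B6, B6–B7, B7–B8
The largest bag has 2 vertices, giving width 1; this decomposition certifies tw(G) ≤ 1. Since G has at least one edge (e.g. 7–8), it is not an edgeless graph, so tw(G) ≥ 1. The upper and lower bounds meet at 1, so that is the treewidth.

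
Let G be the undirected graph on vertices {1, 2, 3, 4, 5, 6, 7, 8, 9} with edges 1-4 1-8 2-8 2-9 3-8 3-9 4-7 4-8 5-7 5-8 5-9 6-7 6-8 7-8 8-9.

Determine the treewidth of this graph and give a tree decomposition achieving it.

Each bag holds 3 vertices, so the decomposition has width 2, which upper-bounds the treewidth. On the other hand G contains the 3-clique {1, 4, 8}. A clique must lie in a single bag of any decomposition, so no decomposition can have width below 2. Therefore the treewidth is 2.

Treewidth 2.
Bags: B1 = {4, 7, 8}  B2 = {5, 7, 8}  B3 = {5, 8, 9}  B4 = {3, 8, 9}  B5 = {6, 7, 8}  B6 = {2, 8, 9}  B7 = {1, 4, 8}
Tree: B1–B2, B2–B3, B3–B4, B2–B5, B4–B6, B1–B7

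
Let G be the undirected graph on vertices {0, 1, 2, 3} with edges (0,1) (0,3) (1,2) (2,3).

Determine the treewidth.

2

A width-2 tree decomposition is:
Bags: B1 = {0, 1, 3}  B2 = {1, 2, 3}
Tree: B1–B2
Every bag has size at most 3, so the width is 3 − 1 = 2 and tw(G) ≤ 2. For the lower bound, G contains the cycle 1–0–3–2–1, so G is not a forest; only forests have treewidth ≤ 1, hence tw(G) ≥ 2. Combining the bounds, tw(G) = 2.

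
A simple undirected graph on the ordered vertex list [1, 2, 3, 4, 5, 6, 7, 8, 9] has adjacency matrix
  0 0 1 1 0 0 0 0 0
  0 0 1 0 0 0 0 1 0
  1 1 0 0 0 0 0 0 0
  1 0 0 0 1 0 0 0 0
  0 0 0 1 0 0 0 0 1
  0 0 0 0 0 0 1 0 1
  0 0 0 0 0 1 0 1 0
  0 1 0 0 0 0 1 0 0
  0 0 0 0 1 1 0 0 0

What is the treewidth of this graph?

A width-2 tree decomposition is:
Bags: B1 = {1, 2, 3}  B2 = {1, 2, 8}  B3 = {1, 7, 8}  B4 = {1, 6, 7}  B5 = {1, 6, 9}  B6 = {1, 5, 9}  B7 = {1, 4, 5}
Tree: B1–B2, B2–B3, B3–B4, B4–B5, B5–B6, B6–B7
Every bag has size at most 3, so the width is 3 − 1 = 2 and tw(G) ≤ 2. For the lower bound, G contains the cycle 1–3–2–8–7–6–9–5–4–1, so G is not a forest; only forests have treewidth ≤ 1, hence tw(G) ≥ 2. Therefore the treewidth is 2.

2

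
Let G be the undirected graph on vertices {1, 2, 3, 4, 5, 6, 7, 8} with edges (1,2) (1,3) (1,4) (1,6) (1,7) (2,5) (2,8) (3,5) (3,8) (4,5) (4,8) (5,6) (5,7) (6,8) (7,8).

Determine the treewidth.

3

A width-3 tree decomposition is:
Bags: B1 = {1, 3, 5, 8}  B2 = {1, 2, 5, 8}  B3 = {1, 4, 5, 8}  B4 = {1, 5, 6, 8}  B5 = {1, 5, 7, 8}
Tree: B1–B2, B2–B3, B3–B4, B4–B5
Each bag holds 4 vertices, so the decomposition has width 3, which upper-bounds the treewidth. For the lower bound: the 4 vertex sets {3,5}, {2,8}, {1}, {4} are disjoint, each induces a connected subgraph, and every pair is joined by at least one edge of G. Contracting each set to a single vertex therefore yields K_{4} as a minor, and since treewidth is minor-monotone, tw(G) ≥ tw(K_{4}) = 3. Hence tw(G) = 3 exactly.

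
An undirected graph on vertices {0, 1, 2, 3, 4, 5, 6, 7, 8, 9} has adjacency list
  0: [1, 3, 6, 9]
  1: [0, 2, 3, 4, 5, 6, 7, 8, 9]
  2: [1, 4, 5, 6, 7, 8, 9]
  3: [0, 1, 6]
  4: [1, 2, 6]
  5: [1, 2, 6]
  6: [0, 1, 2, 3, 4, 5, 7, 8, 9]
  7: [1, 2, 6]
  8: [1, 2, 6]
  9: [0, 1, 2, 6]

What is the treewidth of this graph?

3

A width-3 tree decomposition is:
Bags: B1 = {1, 2, 6, 8}  B2 = {1, 2, 6, 9}  B3 = {1, 2, 5, 6}  B4 = {1, 2, 6, 7}  B5 = {0, 1, 6, 9}  B6 = {0, 1, 3, 6}  B7 = {1, 2, 4, 6}
Tree: B1–B2, B1–B3, B3–B4, B2–B5, B5–B6, B4–B7
Each bag holds 4 vertices, so the decomposition has width 3, which upper-bounds the treewidth. On the other hand G contains the 4-clique {0, 1, 6, 9}. A clique must lie in a single bag of any decomposition, so no decomposition can have width below 3. The upper and lower bounds meet at 3, so that is the treewidth.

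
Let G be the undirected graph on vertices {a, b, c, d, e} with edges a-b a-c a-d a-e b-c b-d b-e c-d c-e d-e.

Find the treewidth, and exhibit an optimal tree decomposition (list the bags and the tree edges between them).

With just one bag of size 5, the width is 5 − 1 = 4, so tw(G) ≤ 4. On the other hand G contains the 5-clique {a, b, c, d, e}. A clique must lie in a single bag of any decomposition, so no decomposition can have width below 4. Combining the bounds, tw(G) = 4.

Treewidth 4.
One optimal decomposition is:
Bags: B1 = {a, b, c, d, e}
Tree: (single bag)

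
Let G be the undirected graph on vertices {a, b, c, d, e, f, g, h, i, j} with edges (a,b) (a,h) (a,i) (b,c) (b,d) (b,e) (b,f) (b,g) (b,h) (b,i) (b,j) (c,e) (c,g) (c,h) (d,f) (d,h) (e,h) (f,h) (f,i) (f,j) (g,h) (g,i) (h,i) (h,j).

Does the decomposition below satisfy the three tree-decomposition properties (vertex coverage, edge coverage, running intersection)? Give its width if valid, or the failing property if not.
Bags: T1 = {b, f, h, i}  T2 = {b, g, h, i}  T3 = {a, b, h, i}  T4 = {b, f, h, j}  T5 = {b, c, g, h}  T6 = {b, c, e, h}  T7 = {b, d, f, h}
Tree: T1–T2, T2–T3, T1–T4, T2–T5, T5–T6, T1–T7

Yes; width 3.

Vertex coverage: the bags together contain {a, b, c, d, e, f, g, h, i, j}, the full vertex set. Edge coverage: each edge of G has both endpoints in at least one bag. Running intersection: for every vertex, the bags containing it form a connected subtree. All three properties hold, so this is a valid tree decomposition of width max|bag| − 1 = 3, and hence tw(G) ≤ 3.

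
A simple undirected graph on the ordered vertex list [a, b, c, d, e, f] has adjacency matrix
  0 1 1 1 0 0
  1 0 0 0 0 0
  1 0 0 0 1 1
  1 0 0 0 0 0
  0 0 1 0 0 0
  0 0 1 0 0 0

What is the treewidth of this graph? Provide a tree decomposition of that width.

Treewidth 1.
One such decomposition:
Bags: B1 = {a, d}  B2 = {a, b}  B3 = {a, c}  B4 = {c, f}  B5 = {c, e}
Tree: B1–B2, B2–B3, B3–B4, B3–B5

Every bag has size at most 2, so the width is 2 − 1 = 1 and tw(G) ≤ 1. G has an edge, so its treewidth is at least 1. Therefore the treewidth is 1.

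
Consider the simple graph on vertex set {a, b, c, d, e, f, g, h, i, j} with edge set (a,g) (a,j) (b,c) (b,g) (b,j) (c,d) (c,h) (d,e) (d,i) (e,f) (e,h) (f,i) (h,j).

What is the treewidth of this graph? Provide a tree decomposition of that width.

Treewidth 2.
One optimal decomposition is:
Bags: B1 = {a, b, g}  B2 = {a, b, j}  B3 = {b, c, j}  B4 = {c, h, j}  B5 = {c, d, h}  B6 = {d, e, h}  B7 = {d, e, i}  B8 = {e, f, i}
Tree: B1–B2, B2–B3, B3–B4, B4–B5, B5–B6, B6–B7, B7–B8

Each bag holds 3 vertices, so the decomposition has width 2, which upper-bounds the treewidth. The edges g–a–j–b–g form a cycle, so G is not a tree and its treewidth is at least 2. Hence tw(G) = 2 exactly.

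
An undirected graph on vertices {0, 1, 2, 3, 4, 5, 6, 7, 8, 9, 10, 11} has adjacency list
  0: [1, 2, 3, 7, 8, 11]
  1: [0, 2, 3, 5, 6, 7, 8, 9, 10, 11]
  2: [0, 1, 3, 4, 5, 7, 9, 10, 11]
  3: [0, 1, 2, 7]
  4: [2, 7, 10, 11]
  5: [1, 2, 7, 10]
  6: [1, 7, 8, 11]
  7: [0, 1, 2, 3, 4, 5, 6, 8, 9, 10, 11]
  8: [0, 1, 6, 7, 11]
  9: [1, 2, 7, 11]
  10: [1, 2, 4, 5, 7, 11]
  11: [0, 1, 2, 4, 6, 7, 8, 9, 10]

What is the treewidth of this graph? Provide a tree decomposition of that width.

Treewidth 4.
One such decomposition:
Bags: B1 = {2, 4, 7, 10, 11}  B2 = {1, 2, 7, 10, 11}  B3 = {0, 1, 2, 7, 11}  B4 = {1, 2, 5, 7, 10}  B5 = {1, 2, 7, 9, 11}  B6 = {0, 1, 2, 3, 7}  B7 = {0, 1, 7, 8, 11}  B8 = {1, 6, 7, 8, 11}
Tree: B1–B2, B2–B3, B2–B4, B2–B5, B3–B6, B3–B7, B7–B8

The largest bag has 5 vertices, giving width 4; this decomposition certifies tw(G) ≤ 4. For the lower bound, the 5 vertices {0, 1, 7, 8, 11} are pairwise adjacent, and any tree decomposition puts a clique entirely inside one bag — forcing width ≥ 4. Hence tw(G) = 4 exactly.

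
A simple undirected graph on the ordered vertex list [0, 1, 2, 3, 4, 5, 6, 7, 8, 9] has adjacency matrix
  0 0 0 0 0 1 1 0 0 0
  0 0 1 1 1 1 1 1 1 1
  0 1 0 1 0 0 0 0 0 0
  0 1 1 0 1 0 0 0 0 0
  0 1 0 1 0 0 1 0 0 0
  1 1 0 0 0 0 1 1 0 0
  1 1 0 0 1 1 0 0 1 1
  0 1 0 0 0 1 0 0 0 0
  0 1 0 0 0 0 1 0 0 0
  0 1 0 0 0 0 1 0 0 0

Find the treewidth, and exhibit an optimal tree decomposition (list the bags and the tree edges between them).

Treewidth 2.
Bags: B1 = {1, 6, 8}  B2 = {1, 4, 6}  B3 = {1, 6, 9}  B4 = {1, 3, 4}  B5 = {1, 2, 3}  B6 = {1, 5, 6}  B7 = {1, 5, 7}  B8 = {0, 5, 6}
Tree: B1–B2, B1–B3, B2–B4, B4–B5, B1–B6, B6–B7, B6–B8

Each bag holds 3 vertices, so the decomposition has width 2, which upper-bounds the treewidth. On the other hand G contains the 3-clique {0, 5, 6}. A clique must lie in a single bag of any decomposition, so no decomposition can have width below 2. The upper and lower bounds meet at 2, so that is the treewidth.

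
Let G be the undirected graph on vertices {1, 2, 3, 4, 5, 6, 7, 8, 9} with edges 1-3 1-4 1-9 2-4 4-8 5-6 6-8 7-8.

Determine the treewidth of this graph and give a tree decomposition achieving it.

Treewidth 1.
Bags: B1 = {1, 3}  B2 = {1, 4}  B3 = {1, 9}  B4 = {4, 8}  B5 = {2, 4}  B6 = {7, 8}  B7 = {6, 8}  B8 = {5, 6}
Tree: B1–B2, B2–B3, B2–B4, B4–B5, B4–B6, B6–B7, B7–B8

Each bag holds 2 vertices, so the decomposition has width 1, which upper-bounds the treewidth. Since G has at least one edge (e.g. 3–1), it is not an edgeless graph, so tw(G) ≥ 1. Therefore the treewidth is 1.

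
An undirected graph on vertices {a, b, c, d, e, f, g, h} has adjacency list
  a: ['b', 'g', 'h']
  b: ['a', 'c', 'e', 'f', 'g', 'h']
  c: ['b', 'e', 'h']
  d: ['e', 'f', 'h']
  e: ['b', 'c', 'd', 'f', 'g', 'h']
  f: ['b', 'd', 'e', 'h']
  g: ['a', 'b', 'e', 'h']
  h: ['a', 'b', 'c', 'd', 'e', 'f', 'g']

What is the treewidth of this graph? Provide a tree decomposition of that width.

Treewidth 3.
One optimal decomposition is:
Bags: B1 = {b, e, f, h}  B2 = {d, e, f, h}  B3 = {b, e, g, h}  B4 = {a, b, g, h}  B5 = {b, c, e, h}
Tree: B1–B2, B1–B3, B3–B4, B1–B5

The largest bag has 4 vertices, giving width 3; this decomposition certifies tw(G) ≤ 3. For the lower bound, the 4 vertices {d, e, f, h} are pairwise adjacent, and any tree decomposition puts a clique entirely inside one bag — forcing width ≥ 3. Therefore the treewidth is 3.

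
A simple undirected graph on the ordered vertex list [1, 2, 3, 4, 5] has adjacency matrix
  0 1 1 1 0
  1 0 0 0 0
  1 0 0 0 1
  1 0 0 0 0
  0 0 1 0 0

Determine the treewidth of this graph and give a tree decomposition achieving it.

Treewidth 1.
One optimal decomposition is:
Bags: B1 = {1, 3}  B2 = {1, 4}  B3 = {3, 5}  B4 = {1, 2}
Tree: B1–B2, B1–B3, B2–B4

Every bag has size at most 2, so the width is 2 − 1 = 1 and tw(G) ≤ 1. G has an edge, so its treewidth is at least 1. Therefore the treewidth is 1.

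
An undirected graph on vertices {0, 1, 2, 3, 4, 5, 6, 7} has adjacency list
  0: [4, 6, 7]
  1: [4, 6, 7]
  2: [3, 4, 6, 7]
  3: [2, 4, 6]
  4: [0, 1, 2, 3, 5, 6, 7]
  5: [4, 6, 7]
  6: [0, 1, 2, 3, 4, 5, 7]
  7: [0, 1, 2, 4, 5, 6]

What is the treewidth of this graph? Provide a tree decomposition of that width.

Every bag has size at most 4, so the width is 4 − 1 = 3 and tw(G) ≤ 3. On the other hand G contains the 4-clique {2, 3, 4, 6}. A clique must lie in a single bag of any decomposition, so no decomposition can have width below 3. Hence tw(G) = 3 exactly.

Treewidth 3.
One such decomposition:
Bags: B1 = {2, 4, 6, 7}  B2 = {1, 4, 6, 7}  B3 = {2, 3, 4, 6}  B4 = {0, 4, 6, 7}  B5 = {4, 5, 6, 7}
Tree: B1–B2, B1–B3, B1–B4, B2–B5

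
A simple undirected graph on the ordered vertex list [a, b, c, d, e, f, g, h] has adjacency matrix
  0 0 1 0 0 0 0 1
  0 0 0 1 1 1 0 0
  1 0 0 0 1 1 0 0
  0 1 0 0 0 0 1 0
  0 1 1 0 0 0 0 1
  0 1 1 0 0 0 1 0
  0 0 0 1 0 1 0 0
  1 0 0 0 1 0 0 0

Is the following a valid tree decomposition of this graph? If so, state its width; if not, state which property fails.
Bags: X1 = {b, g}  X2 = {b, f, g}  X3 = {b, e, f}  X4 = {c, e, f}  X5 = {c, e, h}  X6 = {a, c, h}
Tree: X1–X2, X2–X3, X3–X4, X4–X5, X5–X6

A tree decomposition must satisfy three properties: every vertex lies in some bag; for every edge, both endpoints lie together in some bag; and for every vertex, the bags containing it form a connected subtree. Here vertex d appears in no bag, so the decomposition is invalid.

No — vertex d appears in no bag.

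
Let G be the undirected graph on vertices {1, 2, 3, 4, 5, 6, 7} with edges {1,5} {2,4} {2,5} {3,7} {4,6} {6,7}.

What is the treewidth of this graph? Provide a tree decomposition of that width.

Treewidth 1.
One optimal decomposition is:
Bags: B1 = {1, 5}  B2 = {2, 5}  B3 = {2, 4}  B4 = {4, 6}  B5 = {6, 7}  B6 = {3, 7}
Tree: B1–B2, B2–B3, B3–B4, B4–B5, B5–B6

Each bag holds 2 vertices, so the decomposition has width 1, which upper-bounds the treewidth. Since G has at least one edge (e.g. 1–5), it is not an edgeless graph, so tw(G) ≥ 1. The upper and lower bounds meet at 1, so that is the treewidth.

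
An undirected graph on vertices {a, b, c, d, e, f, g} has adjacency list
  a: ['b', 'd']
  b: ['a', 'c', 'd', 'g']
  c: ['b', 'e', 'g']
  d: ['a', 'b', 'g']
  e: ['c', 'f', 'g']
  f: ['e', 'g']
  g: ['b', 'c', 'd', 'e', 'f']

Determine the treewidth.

2

A width-2 tree decomposition is:
Bags: B1 = {b, d, g}  B2 = {b, c, g}  B3 = {c, e, g}  B4 = {a, b, d}  B5 = {e, f, g}
Tree: B1–B2, B2–B3, B1–B4, B3–B5
Each bag holds 3 vertices, so the decomposition has width 2, which upper-bounds the treewidth. On the other hand G contains the 3-clique {c, e, g}. A clique must lie in a single bag of any decomposition, so no decomposition can have width below 2. Hence tw(G) = 2 exactly.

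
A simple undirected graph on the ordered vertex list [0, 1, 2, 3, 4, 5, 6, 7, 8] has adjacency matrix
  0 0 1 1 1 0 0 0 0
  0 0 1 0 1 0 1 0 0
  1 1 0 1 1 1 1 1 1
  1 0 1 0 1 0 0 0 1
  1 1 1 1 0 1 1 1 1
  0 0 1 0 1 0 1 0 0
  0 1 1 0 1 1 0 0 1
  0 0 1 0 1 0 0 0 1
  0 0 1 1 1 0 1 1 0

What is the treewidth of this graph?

3

A width-3 tree decomposition is:
Bags: B1 = {2, 3, 4, 8}  B2 = {2, 4, 6, 8}  B3 = {2, 4, 7, 8}  B4 = {2, 4, 5, 6}  B5 = {0, 2, 3, 4}  B6 = {1, 2, 4, 6}
Tree: B1–B2, B1–B3, B2–B4, B1–B5, B4–B6
Every bag has size at most 4, so the width is 4 − 1 = 3 and tw(G) ≤ 3. For the lower bound, the 4 vertices {0, 2, 3, 4} are pairwise adjacent, and any tree decomposition puts a clique entirely inside one bag — forcing width ≥ 3. Combining the bounds, tw(G) = 3.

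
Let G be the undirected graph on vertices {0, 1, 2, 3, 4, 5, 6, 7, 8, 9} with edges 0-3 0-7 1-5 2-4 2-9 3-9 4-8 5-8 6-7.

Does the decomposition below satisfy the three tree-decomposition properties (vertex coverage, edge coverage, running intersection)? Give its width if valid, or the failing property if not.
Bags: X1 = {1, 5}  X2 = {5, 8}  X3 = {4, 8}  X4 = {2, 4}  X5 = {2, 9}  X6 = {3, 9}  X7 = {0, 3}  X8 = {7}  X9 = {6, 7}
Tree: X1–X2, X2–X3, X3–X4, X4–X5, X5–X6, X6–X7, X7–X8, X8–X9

A tree decomposition must satisfy three properties: every vertex lies in some bag; for every edge, both endpoints lie together in some bag; and for every vertex, the bags containing it form a connected subtree. Here edge (0,7) lies in no bag, so the decomposition is invalid.

No — edge (0,7) lies in no bag.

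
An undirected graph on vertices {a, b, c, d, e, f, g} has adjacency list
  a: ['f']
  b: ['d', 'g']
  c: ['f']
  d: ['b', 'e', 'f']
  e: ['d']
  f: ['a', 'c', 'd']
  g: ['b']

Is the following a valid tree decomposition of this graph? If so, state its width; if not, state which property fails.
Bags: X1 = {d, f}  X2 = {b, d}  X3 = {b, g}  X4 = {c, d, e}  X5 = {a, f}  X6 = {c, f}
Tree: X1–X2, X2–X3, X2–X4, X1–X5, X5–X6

A tree decomposition must satisfy three properties: every vertex lies in some bag; for every edge, both endpoints lie together in some bag; and for every vertex, the bags containing it form a connected subtree. Here bags containing vertex c are not connected in the tree, so the decomposition is invalid.

No — bags containing vertex c are not connected in the tree.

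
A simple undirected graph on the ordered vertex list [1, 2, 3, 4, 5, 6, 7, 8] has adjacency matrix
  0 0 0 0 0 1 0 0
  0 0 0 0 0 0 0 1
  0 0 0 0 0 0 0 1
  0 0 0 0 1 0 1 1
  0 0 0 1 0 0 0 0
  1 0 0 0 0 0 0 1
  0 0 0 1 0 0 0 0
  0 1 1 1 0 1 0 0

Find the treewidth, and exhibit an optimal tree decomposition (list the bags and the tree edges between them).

Every bag has size at most 2, so the width is 2 − 1 = 1 and tw(G) ≤ 1. Any graph with an edge has treewidth ≥ 1, and G has the edge 8–3. Therefore the treewidth is 1.

Treewidth 1.
One optimal decomposition is:
Bags: B1 = {3, 8}  B2 = {6, 8}  B3 = {1, 6}  B4 = {4, 8}  B5 = {4, 5}  B6 = {2, 8}  B7 = {4, 7}
Tree: B1–B2, B2–B3, B2–B4, B4–B5, B2–B6, B5–B7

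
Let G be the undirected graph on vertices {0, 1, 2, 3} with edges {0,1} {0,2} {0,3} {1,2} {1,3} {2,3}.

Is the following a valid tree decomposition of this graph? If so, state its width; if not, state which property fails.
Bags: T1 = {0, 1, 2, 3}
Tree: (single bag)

Vertex coverage: the bags together contain {0, 1, 2, 3}, the full vertex set. Edge coverage: each edge of G has both endpoints in at least one bag. Running intersection: for every vertex, the bags containing it form a connected subtree. All three properties hold, so this is a valid tree decomposition of width max|bag| − 1 = 3, and hence tw(G) ≤ 3.

Yes; width 3.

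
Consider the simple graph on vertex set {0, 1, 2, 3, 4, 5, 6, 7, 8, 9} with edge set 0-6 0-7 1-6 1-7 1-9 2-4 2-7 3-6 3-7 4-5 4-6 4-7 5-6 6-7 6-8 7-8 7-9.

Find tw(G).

A width-2 tree decomposition is:
Bags: B1 = {4, 6, 7}  B2 = {3, 6, 7}  B3 = {0, 6, 7}  B4 = {1, 6, 7}  B5 = {6, 7, 8}  B6 = {2, 4, 7}  B7 = {4, 5, 6}  B8 = {1, 7, 9}
Tree: B1–B2, B1–B3, B2–B4, B4–B5, B1–B6, B1–B7, B4–B8
Every bag has size at most 3, so the width is 3 − 1 = 2 and tw(G) ≤ 2. On the other hand G contains the 3-clique {4, 5, 6}. A clique must lie in a single bag of any decomposition, so no decomposition can have width below 2. Therefore the treewidth is 2.

2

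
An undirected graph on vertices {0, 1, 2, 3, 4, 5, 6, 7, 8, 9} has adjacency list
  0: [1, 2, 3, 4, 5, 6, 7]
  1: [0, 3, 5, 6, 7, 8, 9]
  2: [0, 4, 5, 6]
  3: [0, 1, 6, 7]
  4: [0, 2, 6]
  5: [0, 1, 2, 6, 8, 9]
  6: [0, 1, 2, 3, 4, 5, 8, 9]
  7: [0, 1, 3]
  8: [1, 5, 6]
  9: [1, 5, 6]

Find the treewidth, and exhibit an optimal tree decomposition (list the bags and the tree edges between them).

Treewidth 3.
One optimal decomposition is:
Bags: B1 = {0, 1, 5, 6}  B2 = {0, 1, 3, 6}  B3 = {1, 5, 6, 9}  B4 = {1, 5, 6, 8}  B5 = {0, 2, 5, 6}  B6 = {0, 1, 3, 7}  B7 = {0, 2, 4, 6}
Tree: B1–B2, B1–B3, B1–B4, B1–B5, B2–B6, B5–B7

The largest bag has 4 vertices, giving width 3; this decomposition certifies tw(G) ≤ 3. On the other hand G contains the 4-clique {0, 1, 3, 6}. A clique must lie in a single bag of any decomposition, so no decomposition can have width below 3. The upper and lower bounds meet at 3, so that is the treewidth.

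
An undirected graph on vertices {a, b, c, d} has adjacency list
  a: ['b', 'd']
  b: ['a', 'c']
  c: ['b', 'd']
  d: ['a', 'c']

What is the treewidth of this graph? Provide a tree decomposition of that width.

Treewidth 2.
One such decomposition:
Bags: B1 = {b, c, d}  B2 = {a, b, d}
Tree: B1–B2

Each bag holds 3 vertices, so the decomposition has width 2, which upper-bounds the treewidth. The edges b–c–d–a–b form a cycle, so G is not a tree and its treewidth is at least 2. Hence tw(G) = 2 exactly.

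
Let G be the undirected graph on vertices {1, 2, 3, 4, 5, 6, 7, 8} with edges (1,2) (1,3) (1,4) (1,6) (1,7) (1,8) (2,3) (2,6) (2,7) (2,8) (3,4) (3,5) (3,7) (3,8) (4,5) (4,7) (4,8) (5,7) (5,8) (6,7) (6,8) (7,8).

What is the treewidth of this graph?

A width-4 tree decomposition is:
Bags: B1 = {1, 2, 3, 7, 8}  B2 = {1, 3, 4, 7, 8}  B3 = {3, 4, 5, 7, 8}  B4 = {1, 2, 6, 7, 8}
Tree: B1–B2, B2–B3, B1–B4
The largest bag has 5 vertices, giving width 4; this decomposition certifies tw(G) ≤ 4. On the other hand G contains the 5-clique {1, 2, 3, 7, 8}. A clique must lie in a single bag of any decomposition, so no decomposition can have width below 4. The upper and lower bounds meet at 4, so that is the treewidth.

4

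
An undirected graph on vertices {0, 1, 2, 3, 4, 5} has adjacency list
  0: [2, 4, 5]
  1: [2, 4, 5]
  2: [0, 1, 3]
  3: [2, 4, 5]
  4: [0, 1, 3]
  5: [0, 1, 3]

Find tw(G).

A width-3 tree decomposition is:
Bags: B1 = {0, 2, 4, 5}  B2 = {2, 3, 4, 5}  B3 = {1, 2, 4, 5}
Tree: B1–B2, B2–B3
Each bag holds 4 vertices, so the decomposition has width 3, which upper-bounds the treewidth. For the lower bound: the 4 vertex sets {0,2}, {3,4}, {5}, {1} are disjoint, each induces a connected subgraph, and every pair is joined by at least one edge of G. Contracting each set to a single vertex therefore yields K_{4} as a minor, and since treewidth is minor-monotone, tw(G) ≥ tw(K_{4}) = 3. Hence tw(G) = 3 exactly.

3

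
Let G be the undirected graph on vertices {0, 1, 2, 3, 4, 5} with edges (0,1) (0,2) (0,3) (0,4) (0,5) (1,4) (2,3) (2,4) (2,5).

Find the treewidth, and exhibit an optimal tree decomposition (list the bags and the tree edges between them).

Each bag holds 3 vertices, so the decomposition has width 2, which upper-bounds the treewidth. For the lower bound, the 3 vertices {0, 1, 4} are pairwise adjacent, and any tree decomposition puts a clique entirely inside one bag — forcing width ≥ 2. Hence tw(G) = 2 exactly.

Treewidth 2.
One optimal decomposition is:
Bags: B1 = {0, 2, 5}  B2 = {0, 2, 4}  B3 = {0, 1, 4}  B4 = {0, 2, 3}
Tree: B1–B2, B2–B3, B1–B4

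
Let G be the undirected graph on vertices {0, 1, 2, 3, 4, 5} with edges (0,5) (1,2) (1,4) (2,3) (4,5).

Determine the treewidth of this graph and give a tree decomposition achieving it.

Treewidth 1.
One such decomposition:
Bags: B1 = {0, 5}  B2 = {4, 5}  B3 = {1, 4}  B4 = {1, 2}  B5 = {2, 3}
Tree: B1–B2, B2–B3, B3–B4, B4–B5

Every bag has size at most 2, so the width is 2 − 1 = 1 and tw(G) ≤ 1. Any graph with an edge has treewidth ≥ 1, and G has the edge 0–5. Hence tw(G) = 1 exactly.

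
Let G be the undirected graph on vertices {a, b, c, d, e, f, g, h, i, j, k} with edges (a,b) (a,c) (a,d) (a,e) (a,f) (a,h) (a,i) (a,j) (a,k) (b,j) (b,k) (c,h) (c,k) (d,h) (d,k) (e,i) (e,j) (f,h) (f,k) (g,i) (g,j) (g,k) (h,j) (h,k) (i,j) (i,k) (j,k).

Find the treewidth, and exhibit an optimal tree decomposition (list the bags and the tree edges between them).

Every bag has size at most 4, so the width is 4 − 1 = 3 and tw(G) ≤ 3. On the other hand G contains the 4-clique {a, e, i, j}. A clique must lie in a single bag of any decomposition, so no decomposition can have width below 3. The upper and lower bounds meet at 3, so that is the treewidth.

Treewidth 3.
One such decomposition:
Bags: B1 = {a, b, j, k}  B2 = {a, i, j, k}  B3 = {g, i, j, k}  B4 = {a, h, j, k}  B5 = {a, c, h, k}  B6 = {a, f, h, k}  B7 = {a, e, i, j}  B8 = {a, d, h, k}
Tree: B1–B2, B2–B3, B2–B4, B4–B5, B5–B6, B2–B7, B6–B8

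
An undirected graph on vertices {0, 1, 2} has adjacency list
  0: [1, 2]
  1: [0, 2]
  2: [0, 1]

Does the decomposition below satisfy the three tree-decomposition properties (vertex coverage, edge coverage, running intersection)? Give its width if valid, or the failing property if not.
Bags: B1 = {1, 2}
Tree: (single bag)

A tree decomposition must satisfy three properties: every vertex lies in some bag; for every edge, both endpoints lie together in some bag; and for every vertex, the bags containing it form a connected subtree. Here vertex 0 appears in no bag, so the decomposition is invalid.

No — vertex 0 appears in no bag.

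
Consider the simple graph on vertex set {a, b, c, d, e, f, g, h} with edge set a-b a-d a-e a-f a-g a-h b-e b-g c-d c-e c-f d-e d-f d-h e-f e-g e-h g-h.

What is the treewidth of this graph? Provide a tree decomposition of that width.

The largest bag has 4 vertices, giving width 3; this decomposition certifies tw(G) ≤ 3. Conversely, {c, d, e, f} is a clique of size 4, and the vertices of any clique must share a bag in every tree decomposition; so some bag has ≥ 4 vertices and tw(G) ≥ 3. Hence tw(G) = 3 exactly.

Treewidth 3.
Bags: B1 = {a, d, e, h}  B2 = {a, e, g, h}  B3 = {a, d, e, f}  B4 = {c, d, e, f}  B5 = {a, b, e, g}
Tree: B1–B2, B1–B3, B3–B4, B2–B5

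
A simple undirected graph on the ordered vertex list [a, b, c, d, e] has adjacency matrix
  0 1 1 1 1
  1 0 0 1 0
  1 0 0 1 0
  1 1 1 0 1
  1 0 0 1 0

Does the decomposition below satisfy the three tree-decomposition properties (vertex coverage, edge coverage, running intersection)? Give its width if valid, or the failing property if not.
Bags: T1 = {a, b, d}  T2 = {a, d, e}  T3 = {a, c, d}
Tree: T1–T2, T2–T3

Checking the three conditions: (i) the bags cover all of {a, b, c, d, e}; (ii) for each edge, some bag contains both endpoints; (iii) the bags containing any fixed vertex form a subtree. All hold, so the decomposition is valid with width 3 − 1 = 2.

Yes; width 2.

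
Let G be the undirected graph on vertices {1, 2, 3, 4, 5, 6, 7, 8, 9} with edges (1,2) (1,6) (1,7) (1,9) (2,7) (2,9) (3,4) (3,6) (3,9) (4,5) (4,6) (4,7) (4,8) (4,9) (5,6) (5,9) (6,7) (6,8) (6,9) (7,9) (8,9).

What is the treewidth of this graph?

3

A width-3 tree decomposition is:
Bags: B1 = {4, 6, 8, 9}  B2 = {4, 6, 7, 9}  B3 = {1, 6, 7, 9}  B4 = {3, 4, 6, 9}  B5 = {1, 2, 7, 9}  B6 = {4, 5, 6, 9}
Tree: B1–B2, B2–B3, B2–B4, B3–B5, B2–B6
Every bag has size at most 4, so the width is 4 − 1 = 3 and tw(G) ≤ 3. On the other hand G contains the 4-clique {1, 2, 7, 9}. A clique must lie in a single bag of any decomposition, so no decomposition can have width below 3. Therefore the treewidth is 3.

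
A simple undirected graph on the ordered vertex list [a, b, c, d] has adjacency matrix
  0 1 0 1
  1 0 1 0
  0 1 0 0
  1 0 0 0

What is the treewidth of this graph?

A width-1 tree decomposition is:
Bags: B1 = {a, d}  B2 = {a, b}  B3 = {b, c}
Tree: B1–B2, B2–B3
Each bag holds 2 vertices, so the decomposition has width 1, which upper-bounds the treewidth. G has an edge, so its treewidth is at least 1. Therefore the treewidth is 1.

1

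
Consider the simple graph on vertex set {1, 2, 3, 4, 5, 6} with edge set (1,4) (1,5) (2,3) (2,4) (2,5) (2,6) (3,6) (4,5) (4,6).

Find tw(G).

A width-2 tree decomposition is:
Bags: B1 = {2, 4, 6}  B2 = {2, 4, 5}  B3 = {2, 3, 6}  B4 = {1, 4, 5}
Tree: B1–B2, B1–B3, B2–B4
The largest bag has 3 vertices, giving width 2; this decomposition certifies tw(G) ≤ 2. Conversely, {1, 4, 5} is a clique of size 3, and the vertices of any clique must share a bag in every tree decomposition; so some bag has ≥ 3 vertices and tw(G) ≥ 2. Combining the bounds, tw(G) = 2.

2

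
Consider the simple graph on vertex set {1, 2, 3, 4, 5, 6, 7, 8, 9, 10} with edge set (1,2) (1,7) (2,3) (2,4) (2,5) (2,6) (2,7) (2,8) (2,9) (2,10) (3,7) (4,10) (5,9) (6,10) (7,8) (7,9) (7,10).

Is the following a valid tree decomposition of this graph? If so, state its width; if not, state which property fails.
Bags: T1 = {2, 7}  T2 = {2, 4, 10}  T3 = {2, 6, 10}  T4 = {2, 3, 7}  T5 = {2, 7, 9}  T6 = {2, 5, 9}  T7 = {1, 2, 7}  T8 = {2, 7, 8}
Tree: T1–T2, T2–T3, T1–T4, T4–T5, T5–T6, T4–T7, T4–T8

A tree decomposition must satisfy three properties: every vertex lies in some bag; for every edge, both endpoints lie together in some bag; and for every vertex, the bags containing it form a connected subtree. Here edge (10,7) lies in no bag, so the decomposition is invalid.

No — edge (10,7) lies in no bag.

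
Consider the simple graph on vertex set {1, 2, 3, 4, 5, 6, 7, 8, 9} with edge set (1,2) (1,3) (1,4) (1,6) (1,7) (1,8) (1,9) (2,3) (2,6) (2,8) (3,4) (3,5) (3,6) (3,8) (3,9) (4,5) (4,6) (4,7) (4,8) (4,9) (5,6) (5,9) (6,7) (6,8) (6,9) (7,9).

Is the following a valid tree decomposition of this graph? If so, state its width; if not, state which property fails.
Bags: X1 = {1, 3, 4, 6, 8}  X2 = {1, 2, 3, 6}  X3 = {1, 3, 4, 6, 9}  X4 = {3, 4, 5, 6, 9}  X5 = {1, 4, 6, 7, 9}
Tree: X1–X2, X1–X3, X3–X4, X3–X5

A tree decomposition must satisfy three properties: every vertex lies in some bag; for every edge, both endpoints lie together in some bag; and for every vertex, the bags containing it form a connected subtree. Here edge (8,2) lies in no bag, so the decomposition is invalid.

No — edge (8,2) lies in no bag.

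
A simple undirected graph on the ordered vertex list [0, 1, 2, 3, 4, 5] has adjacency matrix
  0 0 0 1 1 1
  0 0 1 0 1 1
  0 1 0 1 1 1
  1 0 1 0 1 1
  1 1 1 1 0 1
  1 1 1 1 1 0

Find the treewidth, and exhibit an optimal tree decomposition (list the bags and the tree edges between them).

Each bag holds 4 vertices, so the decomposition has width 3, which upper-bounds the treewidth. Conversely, {0, 3, 4, 5} is a clique of size 4, and the vertices of any clique must share a bag in every tree decomposition; so some bag has ≥ 4 vertices and tw(G) ≥ 3. Therefore the treewidth is 3.

Treewidth 3.
One such decomposition:
Bags: B1 = {0, 3, 4, 5}  B2 = {2, 3, 4, 5}  B3 = {1, 2, 4, 5}
Tree: B1–B2, B2–B3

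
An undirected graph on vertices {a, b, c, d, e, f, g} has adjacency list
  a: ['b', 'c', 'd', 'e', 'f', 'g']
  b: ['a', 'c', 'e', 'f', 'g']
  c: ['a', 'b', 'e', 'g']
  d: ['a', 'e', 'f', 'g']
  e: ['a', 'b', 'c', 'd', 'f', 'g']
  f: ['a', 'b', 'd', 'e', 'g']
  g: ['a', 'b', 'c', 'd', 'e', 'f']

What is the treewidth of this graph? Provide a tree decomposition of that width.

Each bag holds 5 vertices, so the decomposition has width 4, which upper-bounds the treewidth. Conversely, {a, b, c, e, g} is a clique of size 5, and the vertices of any clique must share a bag in every tree decomposition; so some bag has ≥ 5 vertices and tw(G) ≥ 4. Therefore the treewidth is 4.

Treewidth 4.
One such decomposition:
Bags: B1 = {a, b, e, f, g}  B2 = {a, b, c, e, g}  B3 = {a, d, e, f, g}
Tree: B1–B2, B1–B3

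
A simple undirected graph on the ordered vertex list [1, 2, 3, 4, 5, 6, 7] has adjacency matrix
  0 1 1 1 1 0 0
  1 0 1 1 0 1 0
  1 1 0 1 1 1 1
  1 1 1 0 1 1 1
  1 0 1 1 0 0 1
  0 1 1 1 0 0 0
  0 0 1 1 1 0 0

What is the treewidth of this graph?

3

A width-3 tree decomposition is:
Bags: B1 = {3, 4, 5, 7}  B2 = {1, 3, 4, 5}  B3 = {1, 2, 3, 4}  B4 = {2, 3, 4, 6}
Tree: B1–B2, B2–B3, B3–B4
The largest bag has 4 vertices, giving width 3; this decomposition certifies tw(G) ≤ 3. Conversely, {1, 2, 3, 4} is a clique of size 4, and the vertices of any clique must share a bag in every tree decomposition; so some bag has ≥ 4 vertices and tw(G) ≥ 3. Hence tw(G) = 3 exactly.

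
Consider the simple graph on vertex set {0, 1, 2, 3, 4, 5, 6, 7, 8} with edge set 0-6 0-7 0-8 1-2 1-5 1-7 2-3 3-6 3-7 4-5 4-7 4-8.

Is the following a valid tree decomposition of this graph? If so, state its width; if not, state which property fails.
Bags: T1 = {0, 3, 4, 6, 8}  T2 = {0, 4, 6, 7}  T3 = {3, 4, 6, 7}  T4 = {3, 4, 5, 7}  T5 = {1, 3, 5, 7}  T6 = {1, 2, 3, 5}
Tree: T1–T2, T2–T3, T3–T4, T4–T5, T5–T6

A tree decomposition must satisfy three properties: every vertex lies in some bag; for every edge, both endpoints lie together in some bag; and for every vertex, the bags containing it form a connected subtree. Here bags containing vertex 3 are not connected in the tree, so the decomposition is invalid.

No — bags containing vertex 3 are not connected in the tree.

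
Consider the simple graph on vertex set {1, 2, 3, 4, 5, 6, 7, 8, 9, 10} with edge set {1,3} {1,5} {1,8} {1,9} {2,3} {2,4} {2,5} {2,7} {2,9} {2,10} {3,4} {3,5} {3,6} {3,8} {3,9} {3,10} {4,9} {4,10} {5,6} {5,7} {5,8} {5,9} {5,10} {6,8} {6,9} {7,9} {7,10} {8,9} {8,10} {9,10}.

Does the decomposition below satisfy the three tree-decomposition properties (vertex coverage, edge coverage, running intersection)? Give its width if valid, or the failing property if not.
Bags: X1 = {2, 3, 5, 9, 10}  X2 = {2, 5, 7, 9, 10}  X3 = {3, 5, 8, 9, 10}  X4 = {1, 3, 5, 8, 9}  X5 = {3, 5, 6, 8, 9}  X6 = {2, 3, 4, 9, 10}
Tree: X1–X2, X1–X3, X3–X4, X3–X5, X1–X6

Checking the three conditions: (i) the bags cover all of {1, 2, 3, 4, 5, 6, 7, 8, 9, 10}; (ii) for each edge, some bag contains both endpoints; (iii) the bags containing any fixed vertex form a subtree. All hold, so the decomposition is valid with width 5 − 1 = 4.

Yes; width 4.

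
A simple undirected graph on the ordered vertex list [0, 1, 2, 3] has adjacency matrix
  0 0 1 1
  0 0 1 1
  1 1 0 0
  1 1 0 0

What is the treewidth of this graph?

2

A width-2 tree decomposition is:
Bags: B1 = {0, 2, 3}  B2 = {1, 2, 3}
Tree: B1–B2
Each bag holds 3 vertices, so the decomposition has width 2, which upper-bounds the treewidth. Since 2–0–3–1–2 is a cycle in G, G is not acyclic. Forests are exactly the graphs of treewidth ≤ 1, so tw(G) ≥ 2. Hence tw(G) = 2 exactly.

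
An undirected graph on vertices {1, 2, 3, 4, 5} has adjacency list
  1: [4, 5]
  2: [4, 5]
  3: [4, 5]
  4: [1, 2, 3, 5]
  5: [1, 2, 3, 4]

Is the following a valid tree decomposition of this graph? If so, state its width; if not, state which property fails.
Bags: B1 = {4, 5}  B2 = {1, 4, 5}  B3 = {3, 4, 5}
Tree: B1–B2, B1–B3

A tree decomposition must satisfy three properties: every vertex lies in some bag; for every edge, both endpoints lie together in some bag; and for every vertex, the bags containing it form a connected subtree. Here vertex 2 appears in no bag, so the decomposition is invalid.

No — vertex 2 appears in no bag.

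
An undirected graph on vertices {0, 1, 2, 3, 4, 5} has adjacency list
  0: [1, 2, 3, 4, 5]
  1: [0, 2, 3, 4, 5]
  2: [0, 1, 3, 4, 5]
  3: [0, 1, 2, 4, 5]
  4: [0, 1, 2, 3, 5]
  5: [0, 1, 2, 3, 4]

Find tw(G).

5

A width-5 tree decomposition is:
Bags: B1 = {0, 1, 2, 3, 4, 5}
Tree: (single bag)
With just one bag of size 6, the width is 6 − 1 = 5, so tw(G) ≤ 5. Conversely, {0, 1, 2, 3, 4, 5} is a clique of size 6, and the vertices of any clique must share a bag in every tree decomposition; so some bag has ≥ 6 vertices and tw(G) ≥ 5. The upper and lower bounds meet at 5, so that is the treewidth.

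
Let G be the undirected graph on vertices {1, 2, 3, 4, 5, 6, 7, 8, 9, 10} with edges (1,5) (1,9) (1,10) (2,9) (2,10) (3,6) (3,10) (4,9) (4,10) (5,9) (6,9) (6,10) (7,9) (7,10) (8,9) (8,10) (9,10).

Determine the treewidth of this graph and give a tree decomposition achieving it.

Treewidth 2.
One optimal decomposition is:
Bags: B1 = {1, 9, 10}  B2 = {4, 9, 10}  B3 = {6, 9, 10}  B4 = {1, 5, 9}  B5 = {7, 9, 10}  B6 = {8, 9, 10}  B7 = {2, 9, 10}  B8 = {3, 6, 10}
Tree: B1–B2, B1–B3, B1–B4, B3–B5, B1–B6, B6–B7, B3–B8

Each bag holds 3 vertices, so the decomposition has width 2, which upper-bounds the treewidth. For the lower bound, the 3 vertices {1, 9, 10} are pairwise adjacent, and any tree decomposition puts a clique entirely inside one bag — forcing width ≥ 2. The upper and lower bounds meet at 2, so that is the treewidth.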